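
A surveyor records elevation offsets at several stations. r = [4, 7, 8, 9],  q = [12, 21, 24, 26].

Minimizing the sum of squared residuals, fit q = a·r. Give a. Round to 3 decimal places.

From the data, Σr·r = 210.
And Σr·q = 621.
a = 621/210 = 2.95714.

a = 2.957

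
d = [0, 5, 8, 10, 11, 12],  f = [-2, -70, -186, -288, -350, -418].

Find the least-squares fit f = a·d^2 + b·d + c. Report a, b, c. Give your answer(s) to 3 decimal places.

a = -2.970, b = 0.984, c = -1.804

From the data, Σd^2·d^2 = 50098, Σd^2·d = 4696, Σd^2 = 454, Σd·d = 454, Σd = 46, Σ1 = 6.
Right-hand side: Σd^2·f = -144996, Σd·f = -13584, Σf = -1314.
MᵀM·[a, b, c]ᵀ = Mᵀf becomes [[50098, 4696, 454]; [4696, 454, 46]; [454, 46, 6]]·[a, b, c]ᵀ = [-144996, -13584, -1314]ᵀ.
Row-reducing yields a = -87985/29623, b = 29155/29623, c = -4857/2693.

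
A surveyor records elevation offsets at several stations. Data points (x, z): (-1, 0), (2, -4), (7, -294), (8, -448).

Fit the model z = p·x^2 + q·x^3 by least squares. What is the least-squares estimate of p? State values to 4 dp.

Setting ∂/∂p … = 0 gives: 6514·p + 49606·q = -43094;  49606·p + 379858·q = -330250.
det = 6514·379858 − 49606² = 13639776.
p = ((-43094)·379858 − 49606·(-330250))/13639776 = 798803/852486; q = (6514·(-330250) − 49606·(-43094))/13639776 = -845471/852486.

p = 0.9370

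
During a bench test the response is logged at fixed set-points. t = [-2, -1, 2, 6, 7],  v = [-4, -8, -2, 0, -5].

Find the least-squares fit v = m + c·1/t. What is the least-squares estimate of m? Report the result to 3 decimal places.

m = -3.262

Entries of AᵀA: Σ1 = 5, Σ1/t = -29/42, Σ1/t·1/t = 2731/1764.
Moment sums: Σv = -19, Σ1/t·v = 58/7.
Δ = 5·(2731/1764) − (-29/42)² = 6407/882.
m = ((-19)·(2731/1764) − (-29/42)·(58/7))/(6407/882) = -41797/12814; c = (5·(58/7) − (-29/42)·(-19))/(6407/882) = 24969/6407.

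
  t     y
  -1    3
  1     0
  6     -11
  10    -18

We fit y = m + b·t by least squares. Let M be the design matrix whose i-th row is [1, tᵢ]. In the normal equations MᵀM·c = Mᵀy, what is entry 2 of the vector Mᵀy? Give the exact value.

Entry 2 ↔ basis t, so (Mᵀy)_{2} = Σᵢ (t)·yᵢ = (-1)·(3) + (1)·(0) + (6)·(-11) + (10)·(-18) = -249.

-249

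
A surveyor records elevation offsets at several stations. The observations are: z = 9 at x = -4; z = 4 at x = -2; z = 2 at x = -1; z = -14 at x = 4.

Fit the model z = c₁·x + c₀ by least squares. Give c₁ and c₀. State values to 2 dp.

c₁ = -2.91, c₀ = -1.94

Entries of MᵀM: Σx·x = 37, Σx = -3, Σ1 = 4.
And Σx·z = -102, Σz = 1.
MᵀM·[c₁, c₀]ᵀ = Mᵀz becomes [[37, -3]; [-3, 4]]·[c₁, c₀]ᵀ = [-102, 1]ᵀ.
Determinant 37·4 − (-3)² = 139.
c₁ = ((-102)·4 − (-3)·1)/139 = -405/139; c₀ = (37·1 − (-3)·(-102))/139 = -269/139.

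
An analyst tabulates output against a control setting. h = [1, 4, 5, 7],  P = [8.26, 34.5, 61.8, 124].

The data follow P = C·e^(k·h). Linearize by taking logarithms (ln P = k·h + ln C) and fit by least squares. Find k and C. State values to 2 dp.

Taking logs, ln P = k·h + ln C, so regress ln P on h.
Σh = 17.0000, Σ(h)² = 91.0000, Σln P = 14.5966, Σh·ln P = 70.6367.
Equations: 91.0000·k + 17.0000·ln C = 70.6367;  17.0000·k + 4·ln C = 14.5966.
Solving (det = 75.0000): k = 0.45874, ln C = 1.69951, so C = exp(1.69951) = 5.47125.

k = 0.46, C = 5.47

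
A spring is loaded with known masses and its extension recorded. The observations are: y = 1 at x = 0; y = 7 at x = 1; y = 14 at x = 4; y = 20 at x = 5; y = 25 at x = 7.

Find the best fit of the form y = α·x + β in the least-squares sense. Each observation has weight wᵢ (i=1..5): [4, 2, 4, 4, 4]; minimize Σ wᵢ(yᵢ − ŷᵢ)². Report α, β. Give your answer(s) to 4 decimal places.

α = 3.3889, β = 1.6852

MᵀWM·[α, β]ᵀ = MᵀWy reads: 362·α + 66·β = 1338;  66·α + 18·β = 254.
det = 362·18 − 66² = 2160.
α = (1338·18 − 66·254)/2160 = 61/18; β = (362·254 − 66·1338)/2160 = 91/54.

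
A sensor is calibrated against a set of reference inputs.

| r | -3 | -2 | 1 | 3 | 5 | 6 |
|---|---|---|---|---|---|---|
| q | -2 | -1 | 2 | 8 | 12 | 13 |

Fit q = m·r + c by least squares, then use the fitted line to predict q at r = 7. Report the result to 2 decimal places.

q̂ = 14.73

Normal-equation sums: Σr·r = 84, Σr = 10, Σ1 = 6.
For Aᵀq: Σr·q = 172, Σq = 32.
Normal equations: [[84, 10]; [10, 6]]·[m, c]ᵀ = [172, 32]ᵀ.
Determinant 84·6 − 10² = 404.
m = (172·6 − 10·32)/404 = 178/101; c = (84·32 − 10·172)/404 = 242/101.
At r = 7: q̂ = (178/101)·(7) + (242/101)·(1) = 1488/101.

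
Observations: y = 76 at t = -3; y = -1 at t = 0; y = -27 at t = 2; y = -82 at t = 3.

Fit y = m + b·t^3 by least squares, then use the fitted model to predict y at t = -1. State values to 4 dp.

MᵀM·[m, b]ᵀ = Mᵀy reads: 4·m + 8·b = -34;  8·m + 1522·b = -4482.
(Σ1 = 4, Σt^3 = 8, Σt^3·t^3 = 1522, Σy = -34, Σt^3·y = -4482.)
Δ = 4·1522 − 8² = 6024.
m = ((-34)·1522 − 8·(-4482))/6024 = -3973/1506; b = (4·(-4482) − 8·(-34))/6024 = -2207/753.
At t = -1: ŷ = (-3973/1506)·(1) + (-2207/753)·(-1) = 147/502.

ŷ = 0.2928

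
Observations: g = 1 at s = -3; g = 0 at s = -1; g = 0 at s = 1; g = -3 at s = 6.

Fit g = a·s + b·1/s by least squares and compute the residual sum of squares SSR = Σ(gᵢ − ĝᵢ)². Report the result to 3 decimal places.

Entries of AᵀA: Σs·s = 47, Σs·1/s = 4, Σ1/s·1/s = 77/36.
Moment sums: Σs·g = -21, Σ1/s·g = -5/6.
Eliminating b: (77/36)·(row 1) − 4·(row 2) gives (3043/36)·a = (77/36)·(-21) − 4·(-5/6) = -499/12, so a = -1497/3043.
Then b = ((-5/6) − 4·(-1497/3043))/(77/36) = 1614/3043.
Residuals: -910/3043, 117/3043, -117/3043, -416/3043; SSR = 338/3043.

SSR = 0.111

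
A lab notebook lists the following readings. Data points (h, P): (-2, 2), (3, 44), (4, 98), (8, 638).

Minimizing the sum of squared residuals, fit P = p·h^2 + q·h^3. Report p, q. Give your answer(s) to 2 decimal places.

AᵀA·[p, q]ᵀ = AᵀP reads: 4449·p + 34003·q = 42804;  34003·p + 267033·q = 334100.
(Σh^2·h^2 = 4449, Σh^2·h^3 = 34003, Σh^3·h^3 = 267033, Σh^2·P = 42804, Σh^3·P = 334100.)
Eliminating q: 267033·(row 1) − 34003·(row 2) gives 31825808·p = 267033·42804 − 34003·334100 = 69678232, so p = 8709779/3978226.
Then q = (334100 − 34003·(8709779/3978226))/267033 = 3868311/3978226.

p = 2.19, q = 0.97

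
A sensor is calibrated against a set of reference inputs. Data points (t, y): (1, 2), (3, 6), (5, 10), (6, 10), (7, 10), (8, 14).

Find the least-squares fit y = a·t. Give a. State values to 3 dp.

a = 1.696

Compute the Gram sums: Σt·t = 184.
And Σt·y = 312.
So XᵀX·[a]ᵀ = Xᵀy: [[184]]·[a]ᵀ = [312]ᵀ.
Hence a = 312 / 184 ≈ 1.69565.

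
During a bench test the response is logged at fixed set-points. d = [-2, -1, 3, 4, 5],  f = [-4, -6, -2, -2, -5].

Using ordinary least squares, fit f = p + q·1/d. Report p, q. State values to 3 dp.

p = -3.472, q = 2.285

Sums needed: Σ1 = 5, Σ1/d = -43/60, Σ1/d·1/d = 5269/3600.
For Mᵀf: Σf = -19, Σ1/d·f = 35/6.
Normal equations: [[5, -43/60]; [-43/60, 5269/3600]]·[p, q]ᵀ = [-19, 35/6]ᵀ.
Δ = 5·(5269/3600) − (-43/60)² = 1531/225.
p = ((-19)·(5269/3600) − (-43/60)·(35/6))/(1531/225) = -85061/24496; q = (5·(35/6) − (-43/60)·(-19))/(1531/225) = 13995/6124.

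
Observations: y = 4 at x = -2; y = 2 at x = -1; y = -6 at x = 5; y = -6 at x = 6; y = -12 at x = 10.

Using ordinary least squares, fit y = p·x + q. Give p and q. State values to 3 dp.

Forming MᵀM = [[166, 18]; [18, 5]] and Mᵀy = [-196, -18]ᵀ gives MᵀM·[p, q]ᵀ = Mᵀy.
Determinant 166·5 − 18² = 506.
p = ((-196)·5 − 18·(-18))/506 = -328/253; q = (166·(-18) − 18·(-196))/506 = 270/253.

p = -1.296, q = 1.067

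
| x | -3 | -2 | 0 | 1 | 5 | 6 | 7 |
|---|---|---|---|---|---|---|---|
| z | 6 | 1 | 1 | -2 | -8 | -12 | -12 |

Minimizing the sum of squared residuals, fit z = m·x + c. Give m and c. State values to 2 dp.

m = -1.73, c = -0.26

From the data, Σx·x = 124, Σx = 14, Σ1 = 7.
For Mᵀz: Σx·z = -218, Σz = -26.
det = 124·7 − 14² = 672.
m = ((-218)·7 − 14·(-26))/672 = -83/48; c = (124·(-26) − 14·(-218))/672 = -43/168.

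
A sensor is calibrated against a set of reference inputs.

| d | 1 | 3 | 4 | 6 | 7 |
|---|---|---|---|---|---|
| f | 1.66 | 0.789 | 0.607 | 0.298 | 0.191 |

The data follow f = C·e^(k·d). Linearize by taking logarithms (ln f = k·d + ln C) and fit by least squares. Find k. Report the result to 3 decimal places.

k = -0.353

Taking logs, ln f = k·d + ln C, so regress ln f on d.
Sums: Σd = 21.0000, Σ(d)² = 111.0000, Σln f = -3.0955, Σd·ln f = -21.0534.
Normal system: [[111.0000, 21.0000]; [21.0000, 5]]·[k, ln C]ᵀ = [-21.0534, -3.0955]ᵀ.
Solving (det = 114.0000): k = -0.35316, ln C = 0.86418.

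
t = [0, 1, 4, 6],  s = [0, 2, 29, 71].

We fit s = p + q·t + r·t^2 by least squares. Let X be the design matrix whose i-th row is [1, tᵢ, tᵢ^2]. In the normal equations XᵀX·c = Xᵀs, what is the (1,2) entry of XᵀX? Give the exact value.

11

Row 1 ↔ basis 1, column 2 ↔ basis t, so (XᵀX)_{1,2} = Σᵢ t = (1)·(0) + (1)·(1) + (1)·(4) + (1)·(6) = 11.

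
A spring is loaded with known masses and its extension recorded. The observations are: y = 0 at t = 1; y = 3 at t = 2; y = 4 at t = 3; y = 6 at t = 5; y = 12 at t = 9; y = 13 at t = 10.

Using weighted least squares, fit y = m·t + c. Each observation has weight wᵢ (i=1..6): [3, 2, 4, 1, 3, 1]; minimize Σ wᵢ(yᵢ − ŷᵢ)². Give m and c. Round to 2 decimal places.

Compute the Gram sums: Σwᵢ·t·t = 415, Σwᵢ·t = 61, Σwᵢ·1 = 14.
For XᵀWy: Σwᵢ·t·y = 544, Σwᵢ·y = 77.
XᵀWX·[m, c]ᵀ = XᵀWy becomes [[415, 61]; [61, 14]]·[m, c]ᵀ = [544, 77]ᵀ.
Determinant 415·14 − 61² = 2089.
m = (544·14 − 61·77)/2089 = 2919/2089; c = (415·77 − 61·544)/2089 = -1229/2089.

m = 1.40, c = -0.59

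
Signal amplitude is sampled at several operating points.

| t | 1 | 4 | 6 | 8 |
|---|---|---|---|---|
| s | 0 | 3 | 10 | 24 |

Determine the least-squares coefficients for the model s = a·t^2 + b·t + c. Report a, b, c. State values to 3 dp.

Setting ∂/∂a … = 0 gives: 5649·a + 793·b + 117·c = 1944;  793·a + 117·b + 19·c = 264;  117·a + 19·b + 4·c = 37.
Solving the 3×3 system (Gaussian elimination) gives a = 4229/6556, b = -15879/6556, c = 6185/3278.

a = 0.645, b = -2.422, c = 1.887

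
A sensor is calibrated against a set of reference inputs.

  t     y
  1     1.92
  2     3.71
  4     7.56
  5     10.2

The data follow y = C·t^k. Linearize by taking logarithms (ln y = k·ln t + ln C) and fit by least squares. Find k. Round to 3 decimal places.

Let Y = ln y. Fitting Y = k·ln t + ln C by least squares:
Over the data: Σln t = 3.6889, Σ(ln t)² = 4.9926, Σln y = 6.3086, Σln t·ln y = 7.4508.
Normal system: [[4.9926, 3.6889]; [3.6889, 4]]·[k, ln C]ᵀ = [7.4508, 6.3086]ᵀ.
Solving (det = 6.3624): k = 1.02656, ln C = 0.63044.

k = 1.027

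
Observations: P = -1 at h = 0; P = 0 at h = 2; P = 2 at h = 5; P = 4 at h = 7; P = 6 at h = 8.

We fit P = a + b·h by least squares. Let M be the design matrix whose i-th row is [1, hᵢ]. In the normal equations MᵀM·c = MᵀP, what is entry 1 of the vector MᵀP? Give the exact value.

11

Entry 1 ↔ basis 1, so (MᵀP)_{1} = Σᵢ Pᵢ = (1)·(-1) + (1)·(0) + (1)·(2) + (1)·(4) + (1)·(6) = 11.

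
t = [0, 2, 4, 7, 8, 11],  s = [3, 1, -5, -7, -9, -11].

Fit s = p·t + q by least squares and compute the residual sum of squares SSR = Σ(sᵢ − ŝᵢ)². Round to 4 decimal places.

SSR = 8.3680

The normal equations are: 254·p + 32·q = -260;  32·p + 6·q = -28.
(Σt·t = 254, Σt = 32, Σ1 = 6, Σt·s = -260, Σs = -28.)
det = 254·6 − 32² = 500.
p = ((-260)·6 − 32·(-28))/500 = -166/125; q = (254·(-28) − 32·(-260))/500 = 302/125.
Residuals: 73/125, 31/25, -263/125, -3/25, -99/125, 149/125; SSR = 1046/125.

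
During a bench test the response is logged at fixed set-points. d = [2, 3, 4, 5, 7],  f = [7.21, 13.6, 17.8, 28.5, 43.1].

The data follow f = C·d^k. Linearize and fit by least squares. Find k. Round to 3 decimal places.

Linearized form: ln f = k·ln d + ln C. From the 5 transformed points,
Over the data: Σln d = 6.7334, Σ(ln d)² = 9.9861, Σln f = 14.5782, Σln d·ln f = 20.9431.
Normal system: [[9.9861, 6.7334]; [6.7334, 5]]·[k, ln C]ᵀ = [20.9431, 14.5782]ᵀ.
Solving (det = 4.5917): k = 1.42756, ln C = 0.99316.

k = 1.428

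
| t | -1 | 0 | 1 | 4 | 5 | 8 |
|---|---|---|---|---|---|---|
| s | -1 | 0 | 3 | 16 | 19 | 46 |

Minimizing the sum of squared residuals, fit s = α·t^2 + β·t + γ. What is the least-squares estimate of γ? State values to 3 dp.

Setting ∂/∂α … = 0 gives: 4979·α + 701·β + 107·γ = 3677;  701·α + 107·β + 17·γ = 531;  107·α + 17·β + 6·γ = 83.
Solving the 3×3 system (Gaussian elimination) gives α = 8666/16797, β = 2351/1527, γ = 1514/5599.

γ = 0.270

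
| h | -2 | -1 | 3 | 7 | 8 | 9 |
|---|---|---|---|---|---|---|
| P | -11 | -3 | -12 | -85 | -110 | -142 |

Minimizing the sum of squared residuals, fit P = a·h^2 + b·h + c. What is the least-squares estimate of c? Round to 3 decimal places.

The normal equations are: 13156·a + 1602·b + 208·c = -22862;  1602·a + 208·b + 24·c = -2764;  208·a + 24·b + 6·c = -363.
(Σh^2·h^2 = 13156, Σh^2·h = 1602, Σh^2 = 208, Σh·h = 208, Σh = 24, Σ1 = 6, Σh^2·P = -22862, Σh·P = -2764, ΣP = -363.)
Row-reducing yields a = -15096/7819, b = 12191/7819, c = 3029/15638.

c = 0.194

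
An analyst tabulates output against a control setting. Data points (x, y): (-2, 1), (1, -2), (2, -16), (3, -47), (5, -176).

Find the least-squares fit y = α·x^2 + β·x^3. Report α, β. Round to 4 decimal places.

α = -1.9997, β = -1.0114

With design matrix M, MᵀM = [[739, 3369]; [3369, 16483]] and Mᵀy = [-4885, -23407]ᵀ.
Δ = 739·16483 − 3369² = 830776.
α = ((-4885)·16483 − 3369·(-23407))/830776 = -207659/103847; β = (739·(-23407) − 3369·(-4885))/830776 = -105026/103847.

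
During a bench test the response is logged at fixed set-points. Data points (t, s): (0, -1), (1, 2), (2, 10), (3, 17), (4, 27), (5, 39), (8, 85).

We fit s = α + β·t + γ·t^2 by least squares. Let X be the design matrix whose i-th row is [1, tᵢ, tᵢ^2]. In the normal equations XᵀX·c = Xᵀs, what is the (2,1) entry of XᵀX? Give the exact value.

Row 2 ↔ basis t, column 1 ↔ basis 1, so (XᵀX)_{2,1} = Σᵢ t = (0)·(1) + (1)·(1) + (2)·(1) + (3)·(1) + (4)·(1) + (5)·(1) + (8)·(1) = 23.

23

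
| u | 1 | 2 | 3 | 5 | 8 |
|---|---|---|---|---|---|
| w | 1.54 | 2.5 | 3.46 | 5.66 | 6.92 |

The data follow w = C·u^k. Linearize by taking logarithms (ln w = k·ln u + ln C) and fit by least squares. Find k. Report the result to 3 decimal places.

k = 0.753

Linearized form: ln w = k·ln u + ln C. From the 5 transformed points,
Sums: Σln u = 5.4806, Σ(ln u)² = 8.6018, Σln w = 6.2572, Σln u·ln w = 8.8111.
Normal system: [[8.6018, 5.4806]; [5.4806, 5]]·[k, ln C]ᵀ = [8.8111, 6.2572]ᵀ.
Solving (det = 12.9714): k = 0.75260, ln C = 0.42649.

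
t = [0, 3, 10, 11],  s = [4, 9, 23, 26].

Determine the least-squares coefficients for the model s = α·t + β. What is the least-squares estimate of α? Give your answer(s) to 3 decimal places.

Sums needed: Σt·t = 230, Σt = 24, Σ1 = 4.
Right-hand side: Σt·s = 543, Σs = 62.
Normal equations: [[230, 24]; [24, 4]]·[α, β]ᵀ = [543, 62]ᵀ.
Eliminating β: 4·(row 1) − 24·(row 2) gives 344·α = 4·543 − 24·62 = 684, so α = 171/86.
Then β = (62 − 24·(171/86))/4 = 307/86.

α = 1.988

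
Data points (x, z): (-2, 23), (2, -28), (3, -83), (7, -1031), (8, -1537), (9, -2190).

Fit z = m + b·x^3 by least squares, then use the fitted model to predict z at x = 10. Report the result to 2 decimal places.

Forming MᵀM = [[6, 1611]; [1611, 912091]] and Mᵀz = [-4846, -2739736]ᵀ gives MᵀM·[m, b]ᵀ = Mᵀz.
Δ = 6·912091 − 1611² = 2877225.
m = ((-4846)·912091 − 1611·(-2739736))/2877225 = -1255658/575445; b = (6·(-2739736) − 1611·(-4846))/2877225 = -575434/191815.
At x = 10: ẑ = (-1255658/575445)·(1) + (-575434/191815)·(1000) = -1727557658/575445.

ẑ = -3002.12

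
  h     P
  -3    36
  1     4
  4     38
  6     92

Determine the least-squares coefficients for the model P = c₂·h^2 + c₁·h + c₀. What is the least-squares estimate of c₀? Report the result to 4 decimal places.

c₀ = 2.8963

From the data, Σh^2·h^2 = 1634, Σh^2·h = 254, Σh^2 = 62, Σh·h = 62, Σh = 8, Σ1 = 4.
Moment sums: Σh^2·P = 4248, Σh·P = 600, ΣP = 170.
Row-reducing yields c₂ = 6733/2343, c₁ = -5785/2343, c₀ = 2262/781.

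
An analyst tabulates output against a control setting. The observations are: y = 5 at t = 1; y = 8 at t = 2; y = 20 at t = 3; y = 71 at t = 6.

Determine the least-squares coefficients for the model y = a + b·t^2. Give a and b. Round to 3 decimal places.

Normal-equation sums: Σ1 = 4, Σt^2 = 50, Σt^2·t^2 = 1394.
For Xᵀy: Σy = 104, Σt^2·y = 2773.
So XᵀX·[a, b]ᵀ = Xᵀy: [[4, 50]; [50, 1394]]·[a, b]ᵀ = [104, 2773]ᵀ.
Eliminating b: 1394·(row 1) − 50·(row 2) gives 3076·a = 1394·104 − 50·2773 = 6326, so a = 3163/1538.
Then b = (2773 − 50·(3163/1538))/1394 = 1473/769.

a = 2.057, b = 1.915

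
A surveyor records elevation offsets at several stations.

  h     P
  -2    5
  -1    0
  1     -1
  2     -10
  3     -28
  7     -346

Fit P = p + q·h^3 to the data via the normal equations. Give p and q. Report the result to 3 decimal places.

Entries of XᵀX: Σ1 = 6, Σh^3 = 370, Σh^3·h^3 = 118508.
And ΣP = -380, Σh^3·P = -119555.
Normal equations: [[6, 370]; [370, 118508]]·[p, q]ᵀ = [-380, -119555]ᵀ.
det = 6·118508 − 370² = 574148.
p = ((-380)·118508 − 370·(-119555))/574148 = -398845/287074; q = (6·(-119555) − 370·(-380))/574148 = -288365/287074.

p = -1.389, q = -1.004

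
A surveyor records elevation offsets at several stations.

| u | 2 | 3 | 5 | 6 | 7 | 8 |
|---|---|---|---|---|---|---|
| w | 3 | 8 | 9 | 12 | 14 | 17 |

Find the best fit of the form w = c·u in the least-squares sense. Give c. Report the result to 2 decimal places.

c = 2.04

Normal-equation sums: Σu·u = 187.
Right-hand side: Σu·w = 381.
MᵀM·[c]ᵀ = Mᵀw becomes [[187]]·[c]ᵀ = [381]ᵀ.
c = 381/187 = 2.03743.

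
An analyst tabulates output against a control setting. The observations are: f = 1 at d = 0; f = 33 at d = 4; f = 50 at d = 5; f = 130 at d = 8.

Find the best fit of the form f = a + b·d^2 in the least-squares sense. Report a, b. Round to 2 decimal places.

Normal-equation sums: Σ1 = 4, Σd^2 = 105, Σd^2·d^2 = 4977.
Moment sums: Σf = 214, Σd^2·f = 10098.
Determinant 4·4977 − 105² = 8883.
a = (214·4977 − 105·10098)/8883 = 76/141; b = (4·10098 − 105·214)/8883 = 5974/2961.

a = 0.54, b = 2.02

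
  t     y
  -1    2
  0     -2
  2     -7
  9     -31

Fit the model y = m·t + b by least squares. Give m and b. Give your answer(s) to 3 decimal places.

m = -3.279, b = -1.303

With design matrix M, MᵀM = [[86, 10]; [10, 4]] and Mᵀy = [-295, -38]ᵀ.
det = 86·4 − 10² = 244.
m = ((-295)·4 − 10·(-38))/244 = -200/61; b = (86·(-38) − 10·(-295))/244 = -159/122.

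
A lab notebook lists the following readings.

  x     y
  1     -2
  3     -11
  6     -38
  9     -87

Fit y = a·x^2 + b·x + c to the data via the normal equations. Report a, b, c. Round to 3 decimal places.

a = -1.102, b = 0.459, c = -1.699

From the data, Σx^2·x^2 = 7939, Σx^2·x = 973, Σx^2 = 127, Σx·x = 127, Σx = 19, Σ1 = 4.
Right-hand side: Σx^2·y = -8516, Σx·y = -1046, Σy = -138.
Solving the 3×3 system (Gaussian elimination) gives a = -1679/1524, b = 233/508, c = -1295/762.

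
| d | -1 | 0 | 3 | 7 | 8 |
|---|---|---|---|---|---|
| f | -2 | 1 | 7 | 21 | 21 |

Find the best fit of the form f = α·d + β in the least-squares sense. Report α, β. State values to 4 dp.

α = 2.6810, β = 0.4847

Entries of MᵀM: Σd·d = 123, Σd = 17, Σ1 = 5.
And Σd·f = 338, Σf = 48.
Δ = 123·5 − 17² = 326.
α = (338·5 − 17·48)/326 = 437/163; β = (123·48 − 17·338)/326 = 79/163.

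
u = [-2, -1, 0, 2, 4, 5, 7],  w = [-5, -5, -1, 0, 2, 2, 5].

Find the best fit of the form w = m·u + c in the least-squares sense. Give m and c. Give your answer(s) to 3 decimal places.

With design matrix A, AᵀA = [[99, 15]; [15, 7]] and Aᵀw = [68, -2]ᵀ.
Δ = 99·7 − 15² = 468.
m = (68·7 − 15·(-2))/468 = 253/234; c = (99·(-2) − 15·68)/468 = -203/78.

m = 1.081, c = -2.603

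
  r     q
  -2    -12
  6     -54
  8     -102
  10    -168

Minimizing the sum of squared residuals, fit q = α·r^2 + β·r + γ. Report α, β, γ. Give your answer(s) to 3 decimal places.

α = -1.947, β = 2.603, γ = 0.958

Compute the Gram sums: Σr^2·r^2 = 15408, Σr^2·r = 1720, Σr^2 = 204, Σr·r = 204, Σr = 22, Σ1 = 4.
And Σr^2·q = -25320, Σr·q = -2796, Σq = -336.
AᵀA·[α, β, γ]ᵀ = Aᵀq becomes [[15408, 1720, 204]; [1720, 204, 22]; [204, 22, 4]]·[α, β, γ]ᵀ = [-25320, -2796, -336]ᵀ.
Row-reducing yields α = -7023/3608, β = 4695/1804, γ = 432/451.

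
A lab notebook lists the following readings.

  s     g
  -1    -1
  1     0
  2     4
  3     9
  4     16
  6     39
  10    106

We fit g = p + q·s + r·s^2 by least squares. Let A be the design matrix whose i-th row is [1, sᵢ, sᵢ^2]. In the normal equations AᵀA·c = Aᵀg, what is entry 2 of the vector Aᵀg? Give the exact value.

Entry 2 ↔ basis s, so (Aᵀg)_{2} = Σᵢ (s)·gᵢ = (-1)·(-1) + (1)·(0) + (2)·(4) + (3)·(9) + (4)·(16) + (6)·(39) + (10)·(106) = 1394.

1394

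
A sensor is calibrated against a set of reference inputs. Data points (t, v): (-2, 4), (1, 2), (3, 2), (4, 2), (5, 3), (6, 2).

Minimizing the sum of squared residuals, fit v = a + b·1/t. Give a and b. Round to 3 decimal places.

a = 2.823, b = -1.337

The normal equations are: 6·a + (29/20)·b = 15;  (29/20)·a + (5369/3600)·b = 21/10.
Eliminating b: (5369/3600)·(row 1) − (29/20)·(row 2) gives (1643/240)·a = (5369/3600)·15 − (29/20)·(21/10) = 23191/1200, so a = 23191/8215.
Then b = ((21/10) − (29/20)·(23191/8215))/(5369/3600) = -2196/1643.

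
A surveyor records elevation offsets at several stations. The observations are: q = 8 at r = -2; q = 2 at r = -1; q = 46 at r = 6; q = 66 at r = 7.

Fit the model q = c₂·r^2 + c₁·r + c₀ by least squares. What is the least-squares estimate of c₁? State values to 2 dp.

c₁ = -1.74

From the data, Σr^2·r^2 = 3714, Σr^2·r = 550, Σr^2 = 90, Σr·r = 90, Σr = 10, Σ1 = 4.
And Σr^2·q = 4924, Σr·q = 720, Σq = 122.
Inverting the 3×3 Gram matrix, [c₂, c₁, c₀]ᵀ = [13/8, -181/104, -89/52]ᵀ.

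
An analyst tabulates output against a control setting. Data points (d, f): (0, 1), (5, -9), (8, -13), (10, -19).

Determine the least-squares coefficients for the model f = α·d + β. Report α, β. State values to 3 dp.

The normal equations are: 189·α + 23·β = -339;  23·α + 4·β = -40.
(Σd·d = 189, Σd = 23, Σ1 = 4, Σd·f = -339, Σf = -40.)
det = 189·4 − 23² = 227.
α = ((-339)·4 − 23·(-40))/227 = -436/227; β = (189·(-40) − 23·(-339))/227 = 237/227.

α = -1.921, β = 1.044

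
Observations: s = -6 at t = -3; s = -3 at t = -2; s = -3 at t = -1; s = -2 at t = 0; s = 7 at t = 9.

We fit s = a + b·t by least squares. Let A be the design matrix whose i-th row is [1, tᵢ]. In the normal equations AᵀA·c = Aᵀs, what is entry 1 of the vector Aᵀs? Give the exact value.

-7

Entry 1 ↔ basis 1, so (Aᵀs)_{1} = Σᵢ sᵢ = (1)·(-6) + (1)·(-3) + (1)·(-3) + (1)·(-2) + (1)·(7) = -7.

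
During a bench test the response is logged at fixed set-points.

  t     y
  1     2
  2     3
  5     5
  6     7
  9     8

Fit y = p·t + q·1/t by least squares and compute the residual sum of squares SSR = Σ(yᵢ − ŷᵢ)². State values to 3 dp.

SSR = 1.914

Normal-equation sums: Σt·t = 147, Σt·1/t = 5, Σ1/t·1/t = 5387/4050.
For Xᵀy: Σt·y = 147, Σ1/t·y = 59/9.
XᵀX·[p, q]ᵀ = Xᵀy becomes [[147, 5]; [5, 5387/4050]]·[p, q]ᵀ = [147, 59/9]ᵀ.
det = 147·(5387/4050) − 5² = 230213/1350.
p = (147·(5387/4050) − 5·(59/9))/(230213/1350) = 219713/230213; q = (147·(59/9) − 5·147)/(230213/1350) = 308700/230213.
Residuals: -67987/230213, 96863/230213, -9240/230213, 241763/230213, -170013/230213; SSR = 440652/230213.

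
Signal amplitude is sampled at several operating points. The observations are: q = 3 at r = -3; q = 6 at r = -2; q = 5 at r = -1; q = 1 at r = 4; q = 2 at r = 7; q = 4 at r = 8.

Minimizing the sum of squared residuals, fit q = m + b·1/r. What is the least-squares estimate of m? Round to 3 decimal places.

m = 2.871

Entries of MᵀM: Σ1 = 6, Σ1/r = -221/168, Σ1/r·1/r = 41197/28224.
Right-hand side: Σq = 21, Σ1/r·q = -223/28.
Normal equations: [[6, -221/168]; [-221/168, 41197/28224]]·[m, b]ᵀ = [21, -223/28]ᵀ.
Eliminating b: (41197/28224)·(row 1) − (-221/168)·(row 2) gives (198341/28224)·m = (41197/28224)·21 − (-221/168)·(-223/28) = 63271/3136, so m = 43803/15257.
Then b = ((-223/28) − (-221/168)·(43803/15257))/(41197/28224) = -569016/198341.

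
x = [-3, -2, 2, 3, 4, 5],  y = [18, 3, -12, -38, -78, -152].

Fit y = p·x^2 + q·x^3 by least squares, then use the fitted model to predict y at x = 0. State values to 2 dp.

MᵀM·[p, q]ᵀ = Mᵀy reads: 1075·p + 4149·q = -5264;  4149·p + 21307·q = -25624.
Δ = 1075·21307 − 4149² = 5690824.
p = ((-5264)·21307 − 4149·(-25624))/5690824 = -730759/711353; q = (1075·(-25624) − 4149·(-5264))/5690824 = -713183/711353.
At x = 0: ŷ = (-730759/711353)·(0) + (-713183/711353)·(0) = 0.

ŷ = 0.00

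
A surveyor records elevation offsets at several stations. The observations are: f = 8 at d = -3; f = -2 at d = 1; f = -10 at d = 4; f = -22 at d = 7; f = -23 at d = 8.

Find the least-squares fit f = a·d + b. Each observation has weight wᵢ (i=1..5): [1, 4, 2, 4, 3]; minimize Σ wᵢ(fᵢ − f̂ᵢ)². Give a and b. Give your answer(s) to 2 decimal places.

The normal system AᵀWA·[a, b]ᵀ = AᵀWf is [[433, 61]; [61, 14]]·[a, b]ᵀ = [-1280, -177]ᵀ.
det = 433·14 − 61² = 2341.
a = ((-1280)·14 − 61·(-177))/2341 = -7123/2341; b = (433·(-177) − 61·(-1280))/2341 = 1439/2341.

a = -3.04, b = 0.61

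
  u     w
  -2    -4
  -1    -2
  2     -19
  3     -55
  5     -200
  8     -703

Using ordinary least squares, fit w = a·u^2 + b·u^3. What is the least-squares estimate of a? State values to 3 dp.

The normal system XᵀX·[a, b]ᵀ = Xᵀw is [[4835, 36135]; [36135, 278627]]·[a, b]ᵀ = [-50581, -386539]ᵀ.
det = 4835·278627 − 36135² = 41423320.
a = ((-50581)·278627 − 36135·(-386539))/41423320 = -62822761/20711660; b = (4835·(-386539) − 36135·(-50581))/41423320 = -4117163/4142332.

a = -3.033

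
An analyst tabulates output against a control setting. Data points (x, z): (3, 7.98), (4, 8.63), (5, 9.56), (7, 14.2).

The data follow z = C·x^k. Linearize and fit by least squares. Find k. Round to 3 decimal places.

k = 0.675

Linearized form: ln z = k·ln x + ln C. From the 4 transformed points,
Σln x = 6.0403, Σ(ln x)² = 9.5056, Σln z = 9.1430, Σln x·ln z = 14.0660.
Equations: 9.5056·k + 6.0403·ln C = 14.0660;  6.0403·k + 4·ln C = 9.1430.
Solving (det = 1.5378): k = 0.67484, ln C = 1.26671.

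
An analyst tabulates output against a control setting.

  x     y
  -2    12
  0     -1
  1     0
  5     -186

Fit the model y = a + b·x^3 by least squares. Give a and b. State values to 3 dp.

a = 0.186, b = -1.489

Setting ∂/∂a … = 0 gives: 4·a + 118·b = -175;  118·a + 15690·b = -23346.
(Σ1 = 4, Σx^3 = 118, Σx^3·x^3 = 15690, Σy = -175, Σx^3·y = -23346.)
Determinant 4·15690 − 118² = 48836.
a = ((-175)·15690 − 118·(-23346))/48836 = 4539/24418; b = (4·(-23346) − 118·(-175))/48836 = -36367/24418.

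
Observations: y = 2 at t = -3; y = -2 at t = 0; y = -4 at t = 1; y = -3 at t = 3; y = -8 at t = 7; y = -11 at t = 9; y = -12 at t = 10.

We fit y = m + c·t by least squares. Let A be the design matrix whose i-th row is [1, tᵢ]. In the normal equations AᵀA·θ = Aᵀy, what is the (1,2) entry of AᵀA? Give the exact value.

27

Row 1 ↔ basis 1, column 2 ↔ basis t, so (AᵀA)_{1,2} = Σᵢ t = (1)·(-3) + (1)·(0) + (1)·(1) + (1)·(3) + (1)·(7) + (1)·(9) + (1)·(10) = 27.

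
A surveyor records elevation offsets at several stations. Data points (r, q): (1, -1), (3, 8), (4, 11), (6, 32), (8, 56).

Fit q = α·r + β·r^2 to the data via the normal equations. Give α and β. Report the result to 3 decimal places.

α = -0.705, β = 0.971

Sums needed: Σr·r = 126, Σr·r^2 = 820, Σr^2·r^2 = 5730.
For Xᵀq: Σr·q = 707, Σr^2·q = 4983.
Δ = 126·5730 − 820² = 49580.
α = (707·5730 − 820·4983)/49580 = -3495/4958; β = (126·4983 − 820·707)/49580 = 24059/24790.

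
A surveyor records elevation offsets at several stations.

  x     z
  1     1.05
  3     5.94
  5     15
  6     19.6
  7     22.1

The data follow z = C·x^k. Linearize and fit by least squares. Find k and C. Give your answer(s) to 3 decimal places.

k = 1.607, C = 1.051

Linearized form: ln z = k·ln x + ln C. From the 5 transformed points,
Σln x = 6.4457, Σ(ln x)² = 10.7942, Σln z = 10.6097, Σln x·ln z = 17.6710.
Equations: 10.7942·k + 6.4457·ln C = 17.6710;  6.4457·k + 5·ln C = 10.6097.
Solving (det = 12.4237): k = 1.60725, ln C = 0.04995, so C = exp(0.04995) = 1.05122.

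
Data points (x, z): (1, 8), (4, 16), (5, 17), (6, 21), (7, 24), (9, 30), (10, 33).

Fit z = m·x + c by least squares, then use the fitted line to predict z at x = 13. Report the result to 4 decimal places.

MᵀM·[m, c]ᵀ = Mᵀz reads: 308·m + 42·c = 1051;  42·m + 7·c = 149.
Δ = 308·7 − 42² = 392.
m = (1051·7 − 42·149)/392 = 157/56; c = (308·149 − 42·1051)/392 = 125/28.
At x = 13: ẑ = (157/56)·(13) + (125/28)·(1) = 2291/56.

ẑ = 40.9107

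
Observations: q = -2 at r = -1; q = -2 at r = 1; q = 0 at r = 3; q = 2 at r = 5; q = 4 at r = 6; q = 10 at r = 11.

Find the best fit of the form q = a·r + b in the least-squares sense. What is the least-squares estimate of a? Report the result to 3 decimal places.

a = 1.058

Entries of MᵀM: Σr·r = 193, Σr = 25, Σ1 = 6.
Moment sums: Σr·q = 144, Σq = 12.
Determinant 193·6 − 25² = 533.
a = (144·6 − 25·12)/533 = 564/533; b = (193·12 − 25·144)/533 = -1284/533.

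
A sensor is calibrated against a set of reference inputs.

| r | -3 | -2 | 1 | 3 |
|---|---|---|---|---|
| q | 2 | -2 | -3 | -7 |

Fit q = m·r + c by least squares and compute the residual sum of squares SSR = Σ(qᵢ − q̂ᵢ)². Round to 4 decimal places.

SSR = 5.2967

Setting ∂/∂m … = 0 gives: 23·m + (-1)·c = -26;  (-1)·m + 4·c = -10.
(Σr·r = 23, Σr = -1, Σ1 = 4, Σr·q = -26, Σq = -10.)
det = 23·4 − (-1)² = 91.
m = ((-26)·4 − (-1)·(-10))/91 = -114/91; c = (23·(-10) − (-1)·(-26))/91 = -256/91.
Residuals: 96/91, -22/13, 97/91, -3/7; SSR = 482/91.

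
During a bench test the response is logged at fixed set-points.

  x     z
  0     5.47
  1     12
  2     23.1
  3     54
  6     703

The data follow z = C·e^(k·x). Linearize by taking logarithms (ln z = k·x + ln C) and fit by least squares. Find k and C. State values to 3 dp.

k = 0.810, C = 5.098

Let Y = ln z. Fitting Y = k·x + ln C by least squares:
Over the data: Σx = 12.0000, Σ(x)² = 50.0000, Σln z = 17.8684, Σx·ln z = 60.0637.
Normal system: [[50.0000, 12.0000]; [12.0000, 5]]·[k, ln C]ᵀ = [60.0637, 17.8684]ᵀ.
Δ = 50.0000·5 − (12.0000)² = 106.0000; k = (60.0637·5 − 12.0000·17.8684)/106.0000 = 0.81036, ln C = (50.0000·17.8684 − 12.0000·60.0637)/106.0000 = 1.62881, so C = exp(1.62881) = 5.09781.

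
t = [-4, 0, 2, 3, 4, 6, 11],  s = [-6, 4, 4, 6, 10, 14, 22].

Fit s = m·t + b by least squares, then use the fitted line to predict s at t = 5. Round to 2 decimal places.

ŝ = 11.16

Normal-equation sums: Σt·t = 202, Σt = 22, Σ1 = 7.
For Aᵀs: Σt·s = 416, Σs = 54.
AᵀA·[m, b]ᵀ = Aᵀs becomes [[202, 22]; [22, 7]]·[m, b]ᵀ = [416, 54]ᵀ.
det = 202·7 − 22² = 930.
m = (416·7 − 22·54)/930 = 862/465; b = (202·54 − 22·416)/930 = 878/465.
At t = 5: ŝ = (862/465)·(5) + (878/465)·(1) = 5188/465.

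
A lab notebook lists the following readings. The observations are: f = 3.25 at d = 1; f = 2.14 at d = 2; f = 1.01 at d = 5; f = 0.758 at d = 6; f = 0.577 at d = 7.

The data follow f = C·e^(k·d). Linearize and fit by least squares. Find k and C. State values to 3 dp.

k = -0.279, C = 4.039

With ln fᵢ as the transformed response and dᵢ as the regressor:
Over the data: Σd = 21.0000, Σ(d)² = 115.0000, Σln f = 1.1224, Σd·ln f = -2.7618.
Normal system: [[115.0000, 21.0000]; [21.0000, 5]]·[k, ln C]ᵀ = [-2.7618, 1.1224]ᵀ.
Solving (det = 134.0000): k = -0.27896, ln C = 1.39610, so C = exp(1.39610) = 4.03940.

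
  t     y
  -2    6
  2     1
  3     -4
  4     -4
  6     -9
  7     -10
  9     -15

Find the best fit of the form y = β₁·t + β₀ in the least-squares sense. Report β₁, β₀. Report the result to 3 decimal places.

Compute the Gram sums: Σt·t = 199, Σt = 29, Σ1 = 7.
For Aᵀy: Σt·y = -297, Σy = -35.
Normal equations: [[199, 29]; [29, 7]]·[β₁, β₀]ᵀ = [-297, -35]ᵀ.
det = 199·7 − 29² = 552.
β₁ = ((-297)·7 − 29·(-35))/552 = -133/69; β₀ = (199·(-35) − 29·(-297))/552 = 206/69.

β₁ = -1.928, β₀ = 2.986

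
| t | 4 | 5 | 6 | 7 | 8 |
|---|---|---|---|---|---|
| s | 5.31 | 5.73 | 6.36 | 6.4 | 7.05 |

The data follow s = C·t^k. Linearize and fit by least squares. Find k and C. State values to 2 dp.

With ln sᵢ as the transformed response and ln tᵢ as the regressor:
Sums: Σln t = 8.8128, Σ(ln t)² = 15.8331, Σln s = 9.0747, Σln t·ln s = 16.1124.
Normal system: [[15.8331, 8.8128]; [8.8128, 5]]·[k, ln C]ᵀ = [16.1124, 9.0747]ᵀ.
Solving (det = 1.4995): k = 0.39230, ln C = 1.12347, so C = exp(1.12347) = 3.07551.

k = 0.39, C = 3.08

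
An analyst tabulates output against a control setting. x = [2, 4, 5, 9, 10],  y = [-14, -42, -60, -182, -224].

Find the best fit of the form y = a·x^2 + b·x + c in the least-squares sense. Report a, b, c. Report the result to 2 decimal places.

a = -2.15, b = -0.42, c = -4.93

Compute the Gram sums: Σx^2·x^2 = 17458, Σx^2·x = 1926, Σx^2 = 226, Σx·x = 226, Σx = 30, Σ1 = 5.
For Aᵀy: Σx^2·y = -39370, Σx·y = -4374, Σy = -522.
So AᵀA·[a, b, c]ᵀ = Aᵀy: [[17458, 1926, 226]; [1926, 226, 30]; [226, 30, 5]]·[a, b, c]ᵀ = [-39370, -4374, -522]ᵀ.
Solving the 3×3 system (Gaussian elimination) gives a = -5543/2584, b = -57/136, c = -1591/323.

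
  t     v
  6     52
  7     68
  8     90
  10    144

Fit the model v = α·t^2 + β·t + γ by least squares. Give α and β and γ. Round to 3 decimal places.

The normal equations are: 17793·α + 2071·β + 249·γ = 25364;  2071·α + 249·β + 31·γ = 2948;  249·α + 31·β + 4·γ = 354.
(Σt^2·t^2 = 17793, Σt^2·t = 2071, Σt^2 = 249, Σt·t = 249, Σt = 31, Σ1 = 4, Σt^2·v = 25364, Σt·v = 2948, Σv = 354.)
Row-reducing yields α = 23/11, β = -571/55, γ = 194/5.

α = 2.091, β = -10.382, γ = 38.800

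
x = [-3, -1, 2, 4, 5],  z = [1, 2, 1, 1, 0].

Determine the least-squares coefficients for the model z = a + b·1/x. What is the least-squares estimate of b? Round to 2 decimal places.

Forming AᵀA = [[5, -23/60]; [-23/60, 5269/3600]] and Aᵀz = [5, -19/12]ᵀ gives AᵀA·[a, b]ᵀ = Aᵀz.
Eliminating b: (5269/3600)·(row 1) − (-23/60)·(row 2) gives (3227/450)·a = (5269/3600)·5 − (-23/60)·(-19/12) = 302/45, so a = 3020/3227.
Then b = ((-19/12) − (-23/60)·(3020/3227))/(5269/3600) = -2700/3227.

b = -0.84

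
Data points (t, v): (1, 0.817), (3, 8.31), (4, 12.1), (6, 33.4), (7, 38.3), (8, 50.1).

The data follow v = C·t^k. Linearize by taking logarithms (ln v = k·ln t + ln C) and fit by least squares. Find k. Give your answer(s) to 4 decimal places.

Let Y = ln v. Fitting Y = k·ln t + ln C by least squares:
Σln t = 8.3020, Σ(ln t)² = 14.4498, Σln v = 15.4766, Σln t·ln v = 27.3018.
Equations: 14.4498·k + 8.3020·ln C = 27.3018;  8.3020·k + 6·ln C = 15.4766.
Δ = 14.4498·6 − (8.3020)² = 17.7753; k = (27.3018·6 − 8.3020·15.4766)/17.7753 = 1.98724, ln C = (14.4498·15.4766 − 8.3020·27.3018)/17.7753 = -0.17025.

k = 1.9872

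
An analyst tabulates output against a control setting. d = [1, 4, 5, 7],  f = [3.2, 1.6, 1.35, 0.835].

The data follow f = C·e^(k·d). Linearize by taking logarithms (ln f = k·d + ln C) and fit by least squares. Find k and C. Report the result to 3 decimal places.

Linearized form: ln f = k·d + ln C. From the 4 transformed points,
XᵀX = [[91.0000, 17.0000]; [17.0000, 4]], rhs = [3.2814, 1.7529]ᵀ  (here Σd = 17.0000, Σ(d)² = 91.0000, Σln f = 1.7529, Σd·ln f = 3.2814).
Solving (det = 75.0000): k = -0.22232, ln C = 1.38311, so C = exp(1.38311) = 3.98727.

k = -0.222, C = 3.987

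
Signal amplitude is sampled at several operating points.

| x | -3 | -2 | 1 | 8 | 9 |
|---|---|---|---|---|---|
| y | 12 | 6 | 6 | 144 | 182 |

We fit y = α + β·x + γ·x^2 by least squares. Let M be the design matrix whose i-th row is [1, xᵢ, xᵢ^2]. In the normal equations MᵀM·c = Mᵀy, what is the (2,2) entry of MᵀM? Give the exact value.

159

Row 2 ↔ basis x, column 2 ↔ basis x, so (MᵀM)_{2,2} = Σᵢ (x)·(x) = (-3)·(-3) + (-2)·(-2) + (1)·(1) + (8)·(8) + (9)·(9) = 159.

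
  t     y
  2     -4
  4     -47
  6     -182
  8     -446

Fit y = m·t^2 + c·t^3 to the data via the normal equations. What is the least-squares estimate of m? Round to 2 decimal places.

m = 0.89

With design matrix A, AᵀA = [[5664, 41600]; [41600, 312960]] and Aᵀy = [-35864, -270704]ᵀ.
det = 5664·312960 − 41600² = 42045440.
m = ((-35864)·312960 − 41600·(-270704))/42045440 = 7283/8212; c = (5664·(-270704) − 41600·(-35864))/42045440 = -80713/82120.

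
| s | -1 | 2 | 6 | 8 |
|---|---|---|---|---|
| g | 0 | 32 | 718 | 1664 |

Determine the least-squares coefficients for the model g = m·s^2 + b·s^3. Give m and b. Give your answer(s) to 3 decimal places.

m = 1.821, b = 3.022

Forming AᵀA = [[5409, 40575]; [40575, 308865]] and Aᵀg = [132472, 1007312]ᵀ gives AᵀA·[m, b]ᵀ = Aᵀg.
Eliminating b: 308865·(row 1) − 40575·(row 2) gives 24320160·m = 308865·132472 − 40575·1007312 = 44279880, so m = 368999/202668.
Then b = (1007312 − 40575·(368999/202668))/308865 = 3062467/1013340.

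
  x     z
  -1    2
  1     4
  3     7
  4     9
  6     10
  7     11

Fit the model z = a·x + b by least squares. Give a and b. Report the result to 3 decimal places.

AᵀA·[a, b]ᵀ = Aᵀz reads: 112·a + 20·b = 196;  20·a + 6·b = 43.
(Σx·x = 112, Σx = 20, Σ1 = 6, Σx·z = 196, Σz = 43.)
Eliminating b: 6·(row 1) − 20·(row 2) gives 272·a = 6·196 − 20·43 = 316, so a = 79/68.
Then b = (43 − 20·(79/68))/6 = 56/17.

a = 1.162, b = 3.294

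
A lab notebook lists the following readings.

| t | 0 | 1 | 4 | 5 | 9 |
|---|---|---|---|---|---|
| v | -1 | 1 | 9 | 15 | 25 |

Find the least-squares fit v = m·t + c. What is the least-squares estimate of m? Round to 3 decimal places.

m = 2.969

Compute the Gram sums: Σt·t = 123, Σt = 19, Σ1 = 5.
Right-hand side: Σt·v = 337, Σv = 49.
So AᵀA·[m, c]ᵀ = Aᵀv: [[123, 19]; [19, 5]]·[m, c]ᵀ = [337, 49]ᵀ.
Determinant 123·5 − 19² = 254.
m = (337·5 − 19·49)/254 = 377/127; c = (123·49 − 19·337)/254 = -188/127.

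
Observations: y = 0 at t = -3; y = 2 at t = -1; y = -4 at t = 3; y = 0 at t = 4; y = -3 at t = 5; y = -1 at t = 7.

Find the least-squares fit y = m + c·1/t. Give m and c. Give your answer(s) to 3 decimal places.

m = -1.231, c = -3.403

The normal system XᵀX·[m, c]ᵀ = Xᵀy is [[6, -57/140]; [-57/140, 237281/176400]]·[m, c]ᵀ = [-6, -428/105]ᵀ.
Δ = 6·(237281/176400) − (-57/140)² = 92963/11760.
m = ((-6)·(237281/176400) − (-57/140)·(-428/105))/(92963/11760) = -572146/464815; c = (6·(-428/105) − (-57/140)·(-6))/(92963/11760) = -316344/92963.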